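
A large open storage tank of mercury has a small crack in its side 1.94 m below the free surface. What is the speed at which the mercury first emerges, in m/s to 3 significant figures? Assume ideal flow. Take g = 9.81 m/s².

Torricelli's result v = √(2gh) gives v = √(2·9.81·1.94) = 6.17 m/s.

v ≈ 6.17 m/s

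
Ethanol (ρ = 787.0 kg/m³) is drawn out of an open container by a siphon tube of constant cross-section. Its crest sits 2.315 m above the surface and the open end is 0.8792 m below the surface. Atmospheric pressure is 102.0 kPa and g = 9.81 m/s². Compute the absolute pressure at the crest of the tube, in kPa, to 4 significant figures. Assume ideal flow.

The outlet speed comes from Torricelli: v = √(2g·0.8792) = 4.153 m/s.
Continuity keeps v the same throughout the tube; from surface to crest, P_atm + 0 = P_top + ½ρv² + ρg·h_top.
P_top = 102000 − ½·787.0·4.153² − 787.0·9.81·2.315 = 77340 Pa.

P_top ≈ 77.34 kPa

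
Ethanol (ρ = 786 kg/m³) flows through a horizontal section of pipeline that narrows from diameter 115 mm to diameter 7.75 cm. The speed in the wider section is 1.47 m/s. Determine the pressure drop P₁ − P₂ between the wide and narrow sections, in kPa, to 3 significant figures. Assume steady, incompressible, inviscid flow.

ΔP = 3.27 kPa

Mass conservation (A₁v₁ = A₂v₂) gives v₂ = 1.47 × 104/47.2 = 3.24 m/s.
With no height change, Bernoulli's equation is P₁ + ½ρv₁² = P₂ + ½ρv₂².
P₁ − P₂ = ½·786·(3.24² − 1.47²) = ½·786·8.32 = 3270 Pa.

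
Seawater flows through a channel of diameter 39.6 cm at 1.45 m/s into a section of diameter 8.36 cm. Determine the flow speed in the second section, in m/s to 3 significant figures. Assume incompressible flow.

v₂ = 32.5 m/s

By continuity, v₂ = v₁·A₁/A₂ = 1.45·(1230/54.9) = 32.5 m/s.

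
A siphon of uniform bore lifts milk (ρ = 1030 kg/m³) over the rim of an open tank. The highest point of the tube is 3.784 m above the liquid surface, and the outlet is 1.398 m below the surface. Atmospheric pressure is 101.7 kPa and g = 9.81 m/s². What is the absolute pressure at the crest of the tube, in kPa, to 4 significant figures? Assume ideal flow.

The outlet speed comes from Torricelli: v = √(2g·1.398) = 5.237 m/s.
Continuity keeps v the same throughout the tube; from surface to crest, P_atm + 0 = P_top + ½ρv² + ρg·h_top.
P_top = 101700 − ½·1030·5.237² − 1030·9.81·3.784 = 49340 Pa.

P_top = 49.34 kPa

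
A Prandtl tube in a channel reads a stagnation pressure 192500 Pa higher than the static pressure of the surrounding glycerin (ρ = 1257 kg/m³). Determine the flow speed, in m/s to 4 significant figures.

Bernoulli between the free stream and the stagnation point: ½ρv² = P_stag − P_static.
v = √(2ΔP/ρ) = √(2·192500/1257) = 17.50 m/s.

17.50 m/s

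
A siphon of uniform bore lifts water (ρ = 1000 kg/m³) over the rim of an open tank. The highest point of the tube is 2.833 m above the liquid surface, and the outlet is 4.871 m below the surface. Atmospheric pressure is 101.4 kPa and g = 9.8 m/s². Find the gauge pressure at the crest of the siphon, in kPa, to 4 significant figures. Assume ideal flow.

P_gauge ≈ -75.50 kPa

The outlet speed comes from Torricelli: v = √(2g·4.871) = 9.771 m/s.
With constant cross-section the crest speed equals v; applying Bernoulli from the surface up to the crest, P_top = P_atm − ½ρv² − ρg·h_top.
P_top = 101400 − ½·1000·9.771² − 1000·9.8·2.833 = 25900 Pa. So P_gauge = P_top − P_atm = -75500 Pa.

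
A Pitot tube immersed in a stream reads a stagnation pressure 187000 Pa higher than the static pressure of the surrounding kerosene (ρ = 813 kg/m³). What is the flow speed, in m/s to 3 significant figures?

v ≈ 21.4 m/s

Bernoulli between the free stream and the stagnation point: ½ρv² = P_stag − P_static.
v = √(2ΔP/ρ) = √(2·187000/813) = 21.4 m/s.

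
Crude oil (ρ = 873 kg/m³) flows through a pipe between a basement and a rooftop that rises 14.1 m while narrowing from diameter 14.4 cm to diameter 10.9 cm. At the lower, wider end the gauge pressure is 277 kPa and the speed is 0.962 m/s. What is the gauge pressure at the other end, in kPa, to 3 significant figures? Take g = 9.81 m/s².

Mass conservation (A₁v₁ = A₂v₂) gives v₂ = 0.962 × 163/93.3 = 1.68 m/s.
Energy conservation along the streamline gives P₂ = P₁ − ½ρ(v₂² − v₁²) − ρg(h₂ − h₁).
P₂ = 277000 + ½·873·(0.962² − 1.68²) − 873·9.81·(+14.1) = 277000 + (-827) − (121000) = 155000 Pa.

155 kPa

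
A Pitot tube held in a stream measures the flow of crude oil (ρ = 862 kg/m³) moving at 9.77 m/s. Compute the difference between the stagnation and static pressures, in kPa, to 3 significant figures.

41.1 kPa

The dynamic pressure equals the rise in static pressure at the stagnation point: ΔP = ½ρv².
ΔP = ½·862·9.77² = 41100 Pa.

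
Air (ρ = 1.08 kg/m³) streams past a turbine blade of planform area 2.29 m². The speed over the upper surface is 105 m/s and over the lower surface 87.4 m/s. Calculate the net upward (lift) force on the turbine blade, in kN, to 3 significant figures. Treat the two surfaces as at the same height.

4.19 kN

From P + ½ρv² = const at equal height, P_low − P_up = ½ρ(v_up² − v_low²).
ΔP = ½·1.08·(105² − 87.4²) = 1830 Pa.
Lift = ΔP · A = 1830 × 2.29 = 4190 N.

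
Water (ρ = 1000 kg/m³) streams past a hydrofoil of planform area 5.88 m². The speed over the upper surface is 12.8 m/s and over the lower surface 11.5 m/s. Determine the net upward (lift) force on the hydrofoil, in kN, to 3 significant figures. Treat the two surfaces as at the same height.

From P + ½ρv² = const at equal height, P_low − P_up = ½ρ(v_up² − v_low²).
ΔP = ½·1000·(12.8² − 11.5²) = 15800 Pa.
Lift = ΔP · A = 15800 × 5.88 = 92900 N.

F ≈ 92.9 kN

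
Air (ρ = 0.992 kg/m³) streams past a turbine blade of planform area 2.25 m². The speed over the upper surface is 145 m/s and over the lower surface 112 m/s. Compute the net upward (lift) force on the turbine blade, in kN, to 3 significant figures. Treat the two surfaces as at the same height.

The faster flow above has the lower pressure; Bernoulli (same height) gives ΔP = ½ρ(v_up² − v_low²).
ΔP = ½·0.992·(145² − 112²) = 4210 Pa.
Lift = ΔP · A = 4210 × 2.25 = 9460 N.

9.46 kN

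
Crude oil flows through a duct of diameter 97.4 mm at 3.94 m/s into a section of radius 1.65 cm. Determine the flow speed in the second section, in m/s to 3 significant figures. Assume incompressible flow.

v₂ = 34.3 m/s

By continuity, v₂ = v₁·A₁/A₂ = 3.94·(74.5/8.55) = 34.3 m/s.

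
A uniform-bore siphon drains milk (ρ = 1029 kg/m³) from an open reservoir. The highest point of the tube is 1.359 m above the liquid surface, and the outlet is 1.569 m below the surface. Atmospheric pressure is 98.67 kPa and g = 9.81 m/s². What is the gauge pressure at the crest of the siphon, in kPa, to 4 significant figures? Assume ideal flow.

P_gauge ≈ -29.56 kPa

From the surface to the outlet (both open to atmosphere, surface at rest): v = √(2g·h_out) = √(2·9.81·1.569) = 5.548 m/s.
With constant cross-section the crest speed equals v; applying Bernoulli from the surface up to the crest, P_top = P_atm − ½ρv² − ρg·h_top.
P_top = 98670 − ½·1029·5.548² − 1029·9.81·1.359 = 69110 Pa. So P_gauge = P_top − P_atm = -29560 Pa.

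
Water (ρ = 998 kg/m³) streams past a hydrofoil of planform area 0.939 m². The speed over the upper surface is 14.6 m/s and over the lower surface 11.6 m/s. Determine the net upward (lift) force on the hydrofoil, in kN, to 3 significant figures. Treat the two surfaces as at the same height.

36.8 kN

The faster flow above has the lower pressure; Bernoulli (same height) gives ΔP = ½ρ(v_up² − v_low²).
ΔP = ½·998·(14.6² − 11.6²) = 39200 Pa.
Lift = ΔP · A = 39200 × 0.939 = 36800 N.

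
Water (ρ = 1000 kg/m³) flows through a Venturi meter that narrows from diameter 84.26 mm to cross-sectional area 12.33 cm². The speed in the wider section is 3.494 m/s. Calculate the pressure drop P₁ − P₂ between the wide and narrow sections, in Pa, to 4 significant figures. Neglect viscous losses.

ΔP = 118700 Pa

Mass conservation (A₁v₁ = A₂v₂) gives v₂ = 3.494 × 55.76/12.33 = 15.80 m/s.
With no height change, Bernoulli's equation is P₁ + ½ρv₁² = P₂ + ½ρv₂².
P₁ − P₂ = ½·1000·(15.80² − 3.494²) = ½·1000·237.5 = 118700 Pa.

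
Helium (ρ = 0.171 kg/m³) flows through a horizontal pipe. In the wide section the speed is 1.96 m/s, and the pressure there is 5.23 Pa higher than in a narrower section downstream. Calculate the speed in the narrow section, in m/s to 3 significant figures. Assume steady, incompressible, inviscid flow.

v₂ ≈ 8.06 m/s

Along the level pipe P + ½ρv² is conserved, hence v₂² = v₁² + 2(P₁ − P₂)/ρ.
v₂ = √(1.96² + 2·5.23/0.171) = √(3.84 + 61.2) = 8.06 m/s.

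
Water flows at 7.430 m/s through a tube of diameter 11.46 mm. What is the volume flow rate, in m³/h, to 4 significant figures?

Q = A·v = 0.0001031 m² × 7.430 m/s = 0.0007664 m³/s.
Converting: 0.0007664 m³/s × 3600 = 2.759 m³/h.

2.759 m³/h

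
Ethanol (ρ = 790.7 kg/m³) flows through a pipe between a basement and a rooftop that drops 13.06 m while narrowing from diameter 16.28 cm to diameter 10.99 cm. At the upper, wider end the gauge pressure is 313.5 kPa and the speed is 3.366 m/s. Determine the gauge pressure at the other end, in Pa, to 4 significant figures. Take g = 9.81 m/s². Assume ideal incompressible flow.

The volume flow rate is constant, so v₂ = (A₁/A₂)v₁ = (208.2/94.86)·3.366 = 7.386 m/s.
Energy conservation along the streamline gives P₂ = P₁ − ½ρ(v₂² − v₁²) − ρg(h₂ − h₁).
P₂ = 313500 + ½·790.7·(3.366² − 7.386²) − 790.7·9.81·(−13.06) = 313500 + (-17090) − (-101300) = 397700 Pa.

P₂ = 397700 Pa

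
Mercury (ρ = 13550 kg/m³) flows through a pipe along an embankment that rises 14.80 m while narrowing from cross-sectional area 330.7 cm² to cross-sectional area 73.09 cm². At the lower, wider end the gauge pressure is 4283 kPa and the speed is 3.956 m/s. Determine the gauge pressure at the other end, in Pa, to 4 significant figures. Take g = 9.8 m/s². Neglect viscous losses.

Continuity gives A₁v₁ = A₂v₂, so v₂ = (330.7 cm²)/(73.09 cm²) × 3.956 m/s = 17.90 m/s.
Energy conservation along the streamline gives P₂ = P₁ − ½ρ(v₂² − v₁²) − ρg(h₂ − h₁).
P₂ = 4283000 + ½·13550·(3.956² − 17.90²) − 13550·9.8·(+14.80) = 4283000 + (-2065000) − (1965000) = 253200 Pa.

P₂ ≈ 253200 Pa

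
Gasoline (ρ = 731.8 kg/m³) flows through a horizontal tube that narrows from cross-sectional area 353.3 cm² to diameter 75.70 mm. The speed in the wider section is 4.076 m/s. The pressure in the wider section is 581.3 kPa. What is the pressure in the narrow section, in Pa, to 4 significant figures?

By continuity, v₂ = v₁·A₁/A₂ = 4.076·(353.3/45.01) = 32.00 m/s.
Bernoulli (h₁ = h₂): P₁ − P₂ = ½ρ(v₂² − v₁²).
P₂ = P₁ − ½ρ(v₂² − v₁²) = 581300 − ½·731.8·(32.00² − 4.076²) = 581300 − 368500 = 212800 Pa.

P₂ = 212800 Pa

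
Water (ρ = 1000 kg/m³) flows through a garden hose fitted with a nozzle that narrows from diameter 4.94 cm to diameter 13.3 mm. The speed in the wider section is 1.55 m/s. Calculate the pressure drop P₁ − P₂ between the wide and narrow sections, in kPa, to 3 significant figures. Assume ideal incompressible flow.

ΔP ≈ 227 kPa

By continuity, v₂ = v₁·A₁/A₂ = 1.55·(19.2/1.39) = 21.4 m/s.
With no height change, Bernoulli's equation is P₁ + ½ρv₁² = P₂ + ½ρv₂².
P₁ − P₂ = ½·1000·(21.4² − 1.55²) = ½·1000·455 = 227000 Pa.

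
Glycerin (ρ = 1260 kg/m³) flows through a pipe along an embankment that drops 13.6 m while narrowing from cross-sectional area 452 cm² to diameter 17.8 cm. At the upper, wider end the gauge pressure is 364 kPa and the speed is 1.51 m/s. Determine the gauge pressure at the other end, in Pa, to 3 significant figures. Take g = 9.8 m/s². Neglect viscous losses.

The volume flow rate is constant, so v₂ = (A₁/A₂)v₁ = (452/249)·1.51 = 2.74 m/s.
Bernoulli: P₁ + ½ρv₁² + ρg h₁ = P₂ + ½ρv₂² + ρg h₂, so P₂ = P₁ + ½ρ(v₁² − v₂²) − ρg(h₂ − h₁).
P₂ = 364000 + ½·1260·(1.51² − 2.74²) − 1260·9.8·(−13.6) = 364000 + (-3300) − (-168000) = 529000 Pa.

P₂ ≈ 529000 Pa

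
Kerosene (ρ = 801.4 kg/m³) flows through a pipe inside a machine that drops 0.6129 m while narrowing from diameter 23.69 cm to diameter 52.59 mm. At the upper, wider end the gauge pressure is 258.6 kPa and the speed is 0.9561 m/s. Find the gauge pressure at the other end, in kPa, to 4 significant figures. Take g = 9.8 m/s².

The volume flow rate is constant, so v₂ = (A₁/A₂)v₁ = (440.8/21.72)·0.9561 = 19.40 m/s.
Energy conservation along the streamline gives P₂ = P₁ − ½ρ(v₂² − v₁²) − ρg(h₂ − h₁).
P₂ = 258600 + ½·801.4·(0.9561² − 19.40²) − 801.4·9.8·(−0.6129) = 258600 + (-150500) − (-4814) = 113000 Pa.

P₂ ≈ 113.0 kPa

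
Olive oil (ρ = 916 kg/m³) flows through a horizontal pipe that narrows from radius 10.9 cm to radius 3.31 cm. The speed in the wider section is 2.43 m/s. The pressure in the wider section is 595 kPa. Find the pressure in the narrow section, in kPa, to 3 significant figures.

P₂ ≈ 280 kPa

Mass conservation (A₁v₁ = A₂v₂) gives v₂ = 2.43 × 373/34.4 = 26.4 m/s.
Bernoulli (h₁ = h₂): P₁ − P₂ = ½ρ(v₂² − v₁²).
P₂ = P₁ − ½ρ(v₂² − v₁²) = 595000 − ½·916·(26.4² − 2.43²) = 595000 − 315000 = 280000 Pa.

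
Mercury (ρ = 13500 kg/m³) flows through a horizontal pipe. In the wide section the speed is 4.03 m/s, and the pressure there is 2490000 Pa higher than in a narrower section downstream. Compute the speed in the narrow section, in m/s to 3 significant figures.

With h₁ = h₂, rearranging Bernoulli gives v₂ = √(v₁² + 2ΔP/ρ).
v₂ = √(4.03² + 2·2490000/13500) = √(16.2 + 369) = 19.6 m/s.

19.6 m/s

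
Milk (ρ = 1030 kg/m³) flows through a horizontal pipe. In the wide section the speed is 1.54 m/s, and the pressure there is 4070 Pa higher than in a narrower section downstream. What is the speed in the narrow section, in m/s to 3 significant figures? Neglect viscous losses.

v₂ = 3.21 m/s

Horizontal Bernoulli: P₁ + ½ρv₁² = P₂ + ½ρv₂², so v₂² = v₁² + 2(P₁ − P₂)/ρ.
v₂ = √(1.54² + 2·4070/1030) = √(2.37 + 7.90) = 3.21 m/s.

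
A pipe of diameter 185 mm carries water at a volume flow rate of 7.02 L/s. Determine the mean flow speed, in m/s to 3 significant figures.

Q = 7.02 L/s = 0.00702 m³/s.
v = Q/A = 0.00702 / 0.0269 = 0.261 m/s.

v ≈ 0.261 m/s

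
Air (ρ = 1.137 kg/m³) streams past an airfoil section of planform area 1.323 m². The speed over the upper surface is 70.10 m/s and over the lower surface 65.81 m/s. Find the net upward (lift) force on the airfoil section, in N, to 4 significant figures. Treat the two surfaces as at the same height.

438.5 N

From P + ½ρv² = const at equal height, P_low − P_up = ½ρ(v_up² − v_low²).
ΔP = ½·1.137·(70.10² − 65.81²) = 331.5 Pa.
Lift = ΔP · A = 331.5 × 1.323 = 438.5 N.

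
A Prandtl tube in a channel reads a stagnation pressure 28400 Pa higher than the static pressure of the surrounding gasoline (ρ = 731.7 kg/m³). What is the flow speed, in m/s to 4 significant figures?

At the stagnation point the flow is brought to rest, so Bernoulli gives P_stag − P_static = ½ρv².
v = √(2ΔP/ρ) = √(2·28400/731.7) = 8.811 m/s.

8.811 m/s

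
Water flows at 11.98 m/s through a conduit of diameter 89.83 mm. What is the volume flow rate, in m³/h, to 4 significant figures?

Q = A·v = 0.006338 m² × 11.98 m/s = 0.07593 m³/s.
Converting: 0.07593 m³/s × 3600 = 273.3 m³/h.

Q ≈ 273.3 m³/h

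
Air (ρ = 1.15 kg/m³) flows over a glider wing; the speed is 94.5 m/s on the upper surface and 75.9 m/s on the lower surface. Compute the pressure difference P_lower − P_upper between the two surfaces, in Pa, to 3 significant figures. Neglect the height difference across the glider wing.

ΔP ≈ 1820 Pa

Bernoulli (same height): P_lower − P_upper = ½ρ(v_upper² − v_lower²).
ΔP = ½·1.15·(94.5² − 75.9²) = 1820 Pa.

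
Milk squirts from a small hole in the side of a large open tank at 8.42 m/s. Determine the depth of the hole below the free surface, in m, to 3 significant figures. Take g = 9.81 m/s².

For a small hole in a large open tank, ½v² = gh, giving h = v²/(2g).
h = 8.42²/(2·9.81) = 70.9/19.62 = 3.61 m.

3.61 m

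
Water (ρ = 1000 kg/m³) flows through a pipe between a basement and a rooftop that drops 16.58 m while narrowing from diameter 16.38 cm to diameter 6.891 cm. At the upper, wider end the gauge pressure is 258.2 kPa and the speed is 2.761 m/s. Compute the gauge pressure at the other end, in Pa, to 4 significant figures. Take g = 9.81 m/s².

The volume flow rate is constant, so v₂ = (A₁/A₂)v₁ = (210.7/37.30)·2.761 = 15.60 m/s.
Applying Bernoulli between the two ends and solving for P₂: P₂ = P₁ + ½ρ(v₁² − v₂²) − ρgΔh.
P₂ = 258200 + ½·1000·(2.761² − 15.60²) − 1000·9.81·(−16.58) = 258200 + (-117900) − (-162600) = 303000 Pa.

P₂ ≈ 303000 Pa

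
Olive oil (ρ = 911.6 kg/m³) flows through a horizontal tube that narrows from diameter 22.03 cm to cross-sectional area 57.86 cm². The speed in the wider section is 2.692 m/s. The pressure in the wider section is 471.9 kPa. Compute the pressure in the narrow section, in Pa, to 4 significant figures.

The volume flow rate is constant, so v₂ = (A₁/A₂)v₁ = (381.2/57.86)·2.692 = 17.73 m/s.
The pipe is horizontal, so Bernoulli reduces to P₁ + ½ρv₁² = P₂ + ½ρv₂².
P₂ = P₁ − ½ρ(v₂² − v₁²) = 471900 − ½·911.6·(17.73² − 2.692²) = 471900 − 140000 = 331900 Pa.

P₂ ≈ 331900 Pa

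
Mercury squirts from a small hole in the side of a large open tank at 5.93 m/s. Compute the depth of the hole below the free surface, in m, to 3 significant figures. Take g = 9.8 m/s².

1.79 m

For a small hole in a large open tank, ½v² = gh, giving h = v²/(2g).
h = 5.93²/(2·9.8) = 35.2/19.60 = 1.79 m.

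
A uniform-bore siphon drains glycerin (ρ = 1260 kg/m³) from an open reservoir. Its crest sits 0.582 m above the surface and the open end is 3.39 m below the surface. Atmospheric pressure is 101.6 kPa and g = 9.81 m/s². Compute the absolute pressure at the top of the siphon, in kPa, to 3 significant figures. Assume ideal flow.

The outlet speed comes from Torricelli: v = √(2g·3.39) = 8.16 m/s.
Continuity keeps v the same throughout the tube; from surface to crest, P_atm + 0 = P_top + ½ρv² + ρg·h_top.
P_top = 101600 − ½·1260·8.16² − 1260·9.81·0.582 = 52500 Pa.

P_top = 52.5 kPa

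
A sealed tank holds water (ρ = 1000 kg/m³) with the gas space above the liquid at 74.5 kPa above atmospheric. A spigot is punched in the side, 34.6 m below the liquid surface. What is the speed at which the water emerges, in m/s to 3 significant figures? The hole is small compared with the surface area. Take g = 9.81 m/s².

28.8 m/s

Take point 1 at the surface (v₁ ≈ 0) and point 2 at the hole (at atmospheric pressure). Bernoulli: P₁ + ρg h = P_atm + ½ρv₂².
With P₁ − P_atm = 74500 Pa, v₂ = √(2gh + 2ΔP/ρ) = √(2·9.81·34.6 + 2·74500/1000) = 28.8 m/s.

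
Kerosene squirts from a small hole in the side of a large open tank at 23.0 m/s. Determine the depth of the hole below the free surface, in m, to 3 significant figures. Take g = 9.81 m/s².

Inverting v = √(2gh) gives h = v² / 2g.
h = 23.0²/(2·9.81) = 529/19.62 = 27.0 m.

27.0 m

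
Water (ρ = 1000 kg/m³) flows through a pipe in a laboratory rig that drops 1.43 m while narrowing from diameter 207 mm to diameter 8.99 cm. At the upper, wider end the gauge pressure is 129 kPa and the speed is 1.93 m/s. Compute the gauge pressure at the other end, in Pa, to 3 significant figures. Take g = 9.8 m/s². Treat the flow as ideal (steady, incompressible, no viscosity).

Continuity gives A₁v₁ = A₂v₂, so v₂ = (337 cm²)/(63.5 cm²) × 1.93 m/s = 10.2 m/s.
Applying Bernoulli between the two ends and solving for P₂: P₂ = P₁ + ½ρ(v₁² − v₂²) − ρgΔh.
P₂ = 129000 + ½·1000·(1.93² − 10.2²) − 1000·9.8·(−1.43) = 129000 + (-50500) − (-14000) = 92500 Pa.

92500 Pa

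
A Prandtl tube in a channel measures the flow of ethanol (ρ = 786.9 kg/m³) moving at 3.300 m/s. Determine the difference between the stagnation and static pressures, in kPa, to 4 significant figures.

Bernoulli between the free stream and the stagnation point: ½ρv² = P_stag − P_static.
ΔP = ½·786.9·3.300² = 4285 Pa.

ΔP ≈ 4.285 kPa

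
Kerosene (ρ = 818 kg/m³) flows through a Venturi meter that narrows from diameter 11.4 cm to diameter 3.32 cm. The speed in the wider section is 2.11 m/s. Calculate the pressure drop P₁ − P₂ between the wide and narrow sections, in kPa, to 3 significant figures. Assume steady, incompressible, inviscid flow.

Mass conservation (A₁v₁ = A₂v₂) gives v₂ = 2.11 × 102/8.66 = 24.9 m/s.
Along the horizontal streamline, P + ½ρv² is constant.
P₁ − P₂ = ½·818·(24.9² − 2.11²) = ½·818·614 = 251000 Pa.

ΔP ≈ 251 kPa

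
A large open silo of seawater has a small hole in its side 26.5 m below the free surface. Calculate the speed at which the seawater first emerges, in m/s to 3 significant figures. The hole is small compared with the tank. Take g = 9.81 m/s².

With the surface at rest and both surface and jet at atmospheric pressure, Bernoulli gives ρg h = ½ρv², so v = √(2gh) = √(2·9.81·26.5) = 22.8 m/s.

v ≈ 22.8 m/s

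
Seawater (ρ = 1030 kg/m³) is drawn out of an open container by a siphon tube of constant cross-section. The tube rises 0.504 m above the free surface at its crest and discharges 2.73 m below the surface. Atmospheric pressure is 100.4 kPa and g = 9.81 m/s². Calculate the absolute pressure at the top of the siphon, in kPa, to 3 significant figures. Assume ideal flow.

P_top = 67.7 kPa

The outlet speed comes from Torricelli: v = √(2g·2.73) = 7.32 m/s.
The bore is uniform, so the speed at the crest is the same v. Bernoulli surface→crest: P_atm = P_top + ½ρv² + ρg·h_top.
P_top = 100400 − ½·1030·7.32² − 1030·9.81·0.504 = 67700 Pa.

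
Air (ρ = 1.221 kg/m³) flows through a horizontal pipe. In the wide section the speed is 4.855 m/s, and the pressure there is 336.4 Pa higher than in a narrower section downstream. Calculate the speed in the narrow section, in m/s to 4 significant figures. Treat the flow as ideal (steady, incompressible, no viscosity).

23.97 m/s

Along the level pipe P + ½ρv² is conserved, hence v₂² = v₁² + 2(P₁ − P₂)/ρ.
v₂ = √(4.855² + 2·336.4/1.221) = √(23.57 + 551.0) = 23.97 m/s.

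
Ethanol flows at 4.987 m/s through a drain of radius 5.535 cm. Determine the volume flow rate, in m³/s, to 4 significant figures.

Q ≈ 0.04800 m³/s

Q = A·v = 0.009625 m² × 4.987 m/s = 0.04800 m³/s.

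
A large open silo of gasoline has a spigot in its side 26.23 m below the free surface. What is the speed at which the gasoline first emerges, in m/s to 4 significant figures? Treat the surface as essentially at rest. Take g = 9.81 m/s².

With the surface at rest and both surface and jet at atmospheric pressure, Bernoulli gives ρg h = ½ρv², so v = √(2gh) = √(2·9.81·26.23) = 22.69 m/s.

v ≈ 22.69 m/s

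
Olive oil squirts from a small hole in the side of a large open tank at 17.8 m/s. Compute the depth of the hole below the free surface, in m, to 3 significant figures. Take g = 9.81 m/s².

16.1 m

Torricelli: v = √(2gh), so h = v²/(2g).
h = 17.8²/(2·9.81) = 317/19.62 = 16.1 m.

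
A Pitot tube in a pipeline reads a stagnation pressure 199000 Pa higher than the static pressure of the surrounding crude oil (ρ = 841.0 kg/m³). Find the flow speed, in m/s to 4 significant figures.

v = 21.75 m/s

Bernoulli between the free stream and the stagnation point: ½ρv² = P_stag − P_static.
v = √(2ΔP/ρ) = √(2·199000/841.0) = 21.75 m/s.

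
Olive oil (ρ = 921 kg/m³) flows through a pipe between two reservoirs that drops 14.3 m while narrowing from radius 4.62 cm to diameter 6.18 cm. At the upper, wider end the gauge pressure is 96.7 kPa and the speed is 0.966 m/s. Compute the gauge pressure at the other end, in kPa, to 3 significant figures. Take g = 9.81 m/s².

P₂ ≈ 224 kPa

Continuity gives A₁v₁ = A₂v₂, so v₂ = (67.1 cm²)/(30.0 cm²) × 0.966 m/s = 2.16 m/s.
Applying Bernoulli between the two ends and solving for P₂: P₂ = P₁ + ½ρ(v₁² − v₂²) − ρgΔh.
P₂ = 96700 + ½·921·(0.966² − 2.16²) − 921·9.81·(−14.3) = 96700 + (-1720) − (-129000) = 224000 Pa.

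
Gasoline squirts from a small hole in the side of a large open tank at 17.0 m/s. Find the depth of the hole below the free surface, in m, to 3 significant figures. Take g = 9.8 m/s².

h ≈ 14.7 m

Torricelli: v = √(2gh), so h = v²/(2g).
h = 17.0²/(2·9.8) = 289/19.60 = 14.7 m.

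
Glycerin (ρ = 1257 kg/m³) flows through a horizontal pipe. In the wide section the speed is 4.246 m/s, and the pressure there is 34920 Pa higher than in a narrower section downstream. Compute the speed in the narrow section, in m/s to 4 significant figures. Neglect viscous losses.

v₂ = 8.578 m/s

Along the level pipe P + ½ρv² is conserved, hence v₂² = v₁² + 2(P₁ − P₂)/ρ.
v₂ = √(4.246² + 2·34920/1257) = √(18.03 + 55.56) = 8.578 m/s.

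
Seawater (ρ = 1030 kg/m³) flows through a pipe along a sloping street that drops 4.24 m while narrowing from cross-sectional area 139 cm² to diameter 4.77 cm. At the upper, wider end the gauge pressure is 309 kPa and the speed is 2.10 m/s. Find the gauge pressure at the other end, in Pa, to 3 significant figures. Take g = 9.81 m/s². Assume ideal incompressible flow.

Continuity gives A₁v₁ = A₂v₂, so v₂ = (139 cm²)/(17.9 cm²) × 2.10 m/s = 16.3 m/s.
Bernoulli: P₁ + ½ρv₁² + ρg h₁ = P₂ + ½ρv₂² + ρg h₂, so P₂ = P₁ + ½ρ(v₁² − v₂²) − ρg(h₂ − h₁).
P₂ = 309000 + ½·1030·(2.10² − 16.3²) − 1030·9.81·(−4.24) = 309000 + (-135000) − (-42800) = 217000 Pa.

P₂ ≈ 217000 Pa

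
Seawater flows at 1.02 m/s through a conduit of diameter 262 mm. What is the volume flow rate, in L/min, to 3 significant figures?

Q ≈ 3300 L/min

Q = A·v = 0.0539 m² × 1.02 m/s = 0.0550 m³/s.
Converting: 0.0550 m³/s × 60000 = 3300 L/min.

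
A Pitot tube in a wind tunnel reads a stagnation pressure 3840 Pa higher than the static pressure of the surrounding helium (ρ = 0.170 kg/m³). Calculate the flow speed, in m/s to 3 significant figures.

v = 213 m/s

The dynamic pressure equals the rise in static pressure at the stagnation point: ΔP = ½ρv².
v = √(2ΔP/ρ) = √(2·3840/0.170) = 213 m/s.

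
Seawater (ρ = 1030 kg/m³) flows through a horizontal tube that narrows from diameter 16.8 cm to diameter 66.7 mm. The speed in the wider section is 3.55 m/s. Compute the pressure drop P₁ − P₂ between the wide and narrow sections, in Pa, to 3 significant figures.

ΔP = 255000 Pa

Mass conservation (A₁v₁ = A₂v₂) gives v₂ = 3.55 × 222/34.9 = 22.5 m/s.
Bernoulli (h₁ = h₂): P₁ − P₂ = ½ρ(v₂² − v₁²).
P₁ − P₂ = ½·1030·(22.5² − 3.55²) = ½·1030·495 = 255000 Pa.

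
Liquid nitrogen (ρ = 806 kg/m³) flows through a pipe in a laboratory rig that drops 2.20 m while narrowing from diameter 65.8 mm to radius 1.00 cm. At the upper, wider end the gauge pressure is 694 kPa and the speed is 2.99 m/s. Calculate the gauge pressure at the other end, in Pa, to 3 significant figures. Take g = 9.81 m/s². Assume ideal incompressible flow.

P₂ ≈ 293000 Pa

Mass conservation (A₁v₁ = A₂v₂) gives v₂ = 2.99 × 34.0/3.14 = 32.4 m/s.
Applying Bernoulli between the two ends and solving for P₂: P₂ = P₁ + ½ρ(v₁² − v₂²) − ρgΔh.
P₂ = 694000 + ½·806·(2.99² − 32.4²) − 806·9.81·(−2.20) = 694000 + (-419000) − (-17400) = 293000 Pa.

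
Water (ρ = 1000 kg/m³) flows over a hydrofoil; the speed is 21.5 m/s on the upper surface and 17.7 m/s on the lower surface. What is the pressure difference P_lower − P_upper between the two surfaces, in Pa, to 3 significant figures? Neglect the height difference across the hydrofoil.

With negligible Δh, P + ½ρv² is constant, so P_low − P_up = ½ρ(v_up² − v_low²).
ΔP = ½·1000·(21.5² − 17.7²) = 74500 Pa.

ΔP = 74500 Pa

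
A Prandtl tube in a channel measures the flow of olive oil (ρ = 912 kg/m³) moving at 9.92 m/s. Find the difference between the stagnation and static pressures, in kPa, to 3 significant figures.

The dynamic pressure equals the rise in static pressure at the stagnation point: ΔP = ½ρv².
ΔP = ½·912·9.92² = 44900 Pa.

ΔP = 44.9 kPa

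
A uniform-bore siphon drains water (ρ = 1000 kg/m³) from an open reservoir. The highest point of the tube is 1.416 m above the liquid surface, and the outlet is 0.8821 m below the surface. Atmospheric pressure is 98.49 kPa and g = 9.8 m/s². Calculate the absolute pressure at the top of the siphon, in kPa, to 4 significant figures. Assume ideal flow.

From the surface to the outlet (both open to atmosphere, surface at rest): v = √(2g·h_out) = √(2·9.8·0.8821) = 4.158 m/s.
The bore is uniform, so the speed at the crest is the same v. Bernoulli surface→crest: P_atm = P_top + ½ρv² + ρg·h_top.
P_top = 98490 − ½·1000·4.158² − 1000·9.8·1.416 = 75970 Pa.

P_top ≈ 75.97 kPa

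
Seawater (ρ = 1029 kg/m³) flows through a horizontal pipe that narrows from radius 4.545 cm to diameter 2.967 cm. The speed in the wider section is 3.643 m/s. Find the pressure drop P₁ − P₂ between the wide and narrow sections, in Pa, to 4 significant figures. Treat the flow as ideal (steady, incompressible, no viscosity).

By continuity, v₂ = v₁·A₁/A₂ = 3.643·(64.90/6.914) = 34.19 m/s.
The pipe is horizontal, so Bernoulli reduces to P₁ + ½ρv₁² = P₂ + ½ρv₂².
P₁ − P₂ = ½·1029·(34.19² − 3.643²) = ½·1029·1156 = 594700 Pa.

ΔP ≈ 594700 Pa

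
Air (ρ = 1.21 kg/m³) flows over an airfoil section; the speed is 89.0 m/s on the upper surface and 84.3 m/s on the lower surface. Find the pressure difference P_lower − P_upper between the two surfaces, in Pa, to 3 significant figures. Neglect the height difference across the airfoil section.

With negligible Δh, P + ½ρv² is constant, so P_low − P_up = ½ρ(v_up² − v_low²).
ΔP = ½·1.21·(89.0² − 84.3²) = 493 Pa.

ΔP ≈ 493 Pa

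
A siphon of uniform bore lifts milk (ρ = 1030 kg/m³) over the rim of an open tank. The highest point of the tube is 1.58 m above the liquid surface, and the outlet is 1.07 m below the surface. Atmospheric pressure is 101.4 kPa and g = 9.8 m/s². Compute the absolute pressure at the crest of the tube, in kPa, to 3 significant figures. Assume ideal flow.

P_top = 74.7 kPa

The outlet speed comes from Torricelli: v = √(2g·1.07) = 4.58 m/s.
With constant cross-section the crest speed equals v; applying Bernoulli from the surface up to the crest, P_top = P_atm − ½ρv² − ρg·h_top.
P_top = 101400 − ½·1030·4.58² − 1030·9.8·1.58 = 74700 Pa.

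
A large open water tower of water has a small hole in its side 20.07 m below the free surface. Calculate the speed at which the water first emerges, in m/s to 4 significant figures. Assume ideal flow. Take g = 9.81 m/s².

v = 19.84 m/s

Bernoulli from surface to hole (P equal, v_surface ≈ 0): v = √(2gh) = √(2×9.81×20.07) = 19.84 m/s.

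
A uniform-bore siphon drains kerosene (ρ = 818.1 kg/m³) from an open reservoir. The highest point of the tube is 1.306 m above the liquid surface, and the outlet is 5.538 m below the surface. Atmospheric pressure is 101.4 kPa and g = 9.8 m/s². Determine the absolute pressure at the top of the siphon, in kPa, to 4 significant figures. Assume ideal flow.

The outlet speed comes from Torricelli: v = √(2g·5.538) = 10.42 m/s.
With constant cross-section the crest speed equals v; applying Bernoulli from the surface up to the crest, P_top = P_atm − ½ρv² − ρg·h_top.
P_top = 101400 − ½·818.1·10.42² − 818.1·9.8·1.306 = 46530 Pa.

P_top = 46.53 kPa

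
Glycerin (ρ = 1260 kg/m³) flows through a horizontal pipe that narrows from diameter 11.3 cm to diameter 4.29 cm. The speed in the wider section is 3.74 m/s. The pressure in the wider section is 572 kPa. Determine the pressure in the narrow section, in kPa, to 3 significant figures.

P₂ = 157 kPa

Continuity gives A₁v₁ = A₂v₂, so v₂ = (100 cm²)/(14.5 cm²) × 3.74 m/s = 25.9 m/s.
Along the horizontal streamline, P + ½ρv² is constant.
P₂ = P₁ − ½ρ(v₂² − v₁²) = 572000 − ½·1260·(25.9² − 3.74²) = 572000 − 415000 = 157000 Pa.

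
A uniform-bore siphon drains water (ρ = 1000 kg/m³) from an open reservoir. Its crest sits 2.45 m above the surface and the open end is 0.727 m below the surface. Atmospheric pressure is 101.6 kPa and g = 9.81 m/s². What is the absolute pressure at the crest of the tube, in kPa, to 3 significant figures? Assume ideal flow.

P_top ≈ 70.4 kPa

The outlet speed comes from Torricelli: v = √(2g·0.727) = 3.78 m/s.
With constant cross-section the crest speed equals v; applying Bernoulli from the surface up to the crest, P_top = P_atm − ½ρv² − ρg·h_top.
P_top = 101600 − ½·1000·3.78² − 1000·9.81·2.45 = 70400 Pa.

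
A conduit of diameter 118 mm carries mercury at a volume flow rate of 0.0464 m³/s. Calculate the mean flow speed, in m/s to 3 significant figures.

4.24 m/s

Q = 0.0464 m³/s = 0.0464 m³/s.
v = Q/A = 0.0464 / 0.0109 = 4.24 m/s.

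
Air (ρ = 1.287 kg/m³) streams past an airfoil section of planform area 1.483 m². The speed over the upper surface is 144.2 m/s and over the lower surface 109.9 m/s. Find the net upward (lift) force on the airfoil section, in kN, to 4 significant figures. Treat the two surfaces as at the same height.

From P + ½ρv² = const at equal height, P_low − P_up = ½ρ(v_up² − v_low²).
ΔP = ½·1.287·(144.2² − 109.9²) = 5609 Pa.
Lift = ΔP · A = 5609 × 1.483 = 8317 N.

F ≈ 8.317 kN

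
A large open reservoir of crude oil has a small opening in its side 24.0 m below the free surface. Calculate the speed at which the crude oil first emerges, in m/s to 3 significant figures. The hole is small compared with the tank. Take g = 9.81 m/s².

Bernoulli from surface to hole (P equal, v_surface ≈ 0): v = √(2gh) = √(2×9.81×24.0) = 21.7 m/s.

21.7 m/s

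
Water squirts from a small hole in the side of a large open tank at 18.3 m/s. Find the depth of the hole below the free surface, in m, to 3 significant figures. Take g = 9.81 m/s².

17.1 m

Inverting v = √(2gh) gives h = v² / 2g.
h = 18.3²/(2·9.81) = 335/19.62 = 17.1 m.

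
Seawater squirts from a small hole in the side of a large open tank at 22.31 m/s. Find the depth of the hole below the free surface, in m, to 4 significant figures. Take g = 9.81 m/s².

Torricelli: v = √(2gh), so h = v²/(2g).
h = 22.31²/(2·9.81) = 497.7/19.62 = 25.37 m.

25.37 m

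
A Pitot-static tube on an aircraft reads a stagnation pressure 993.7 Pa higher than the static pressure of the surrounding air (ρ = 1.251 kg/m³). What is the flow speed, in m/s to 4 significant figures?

Bernoulli between the free stream and the stagnation point: ½ρv² = P_stag − P_static.
v = √(2ΔP/ρ) = √(2·993.7/1.251) = 39.86 m/s.

v ≈ 39.86 m/s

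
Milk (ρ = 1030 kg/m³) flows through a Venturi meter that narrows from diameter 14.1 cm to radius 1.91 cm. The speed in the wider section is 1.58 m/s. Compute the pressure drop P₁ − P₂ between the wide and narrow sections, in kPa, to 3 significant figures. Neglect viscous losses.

Mass conservation (A₁v₁ = A₂v₂) gives v₂ = 1.58 × 156/11.5 = 21.5 m/s.
With no height change, Bernoulli's equation is P₁ + ½ρv₁² = P₂ + ½ρv₂².
P₁ − P₂ = ½·1030·(21.5² − 1.58²) = ½·1030·461 = 237000 Pa.

ΔP ≈ 237 kPa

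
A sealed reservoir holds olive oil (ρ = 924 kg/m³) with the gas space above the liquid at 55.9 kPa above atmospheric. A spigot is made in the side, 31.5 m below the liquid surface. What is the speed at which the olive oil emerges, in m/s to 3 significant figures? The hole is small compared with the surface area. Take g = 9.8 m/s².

27.2 m/s

Take point 1 at the surface (v₁ ≈ 0) and point 2 at the hole (at atmospheric pressure). Bernoulli: P₁ + ρg h = P_atm + ½ρv₂².
With P₁ − P_atm = 55900 Pa, v₂ = √(2gh + 2ΔP/ρ) = √(2·9.8·31.5 + 2·55900/924) = 27.2 m/s.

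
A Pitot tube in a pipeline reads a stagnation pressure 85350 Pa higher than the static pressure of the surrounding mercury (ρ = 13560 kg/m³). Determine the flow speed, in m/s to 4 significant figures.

At the stagnation point the flow is brought to rest, so Bernoulli gives P_stag − P_static = ½ρv².
v = √(2ΔP/ρ) = √(2·85350/13560) = 3.548 m/s.

v ≈ 3.548 m/s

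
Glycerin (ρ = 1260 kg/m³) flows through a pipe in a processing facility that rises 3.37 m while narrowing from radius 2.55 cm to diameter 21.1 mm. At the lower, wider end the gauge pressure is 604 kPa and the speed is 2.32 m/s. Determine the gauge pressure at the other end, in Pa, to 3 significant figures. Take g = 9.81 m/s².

P₂ ≈ 450000 Pa

Continuity gives A₁v₁ = A₂v₂, so v₂ = (20.4 cm²)/(3.50 cm²) × 2.32 m/s = 13.6 m/s.
Applying Bernoulli between the two ends and solving for P₂: P₂ = P₁ + ½ρ(v₁² − v₂²) − ρgΔh.
P₂ = 604000 + ½·1260·(2.32² − 13.6²) − 1260·9.81·(+3.37) = 604000 + (-112000) − (41700) = 450000 Pa.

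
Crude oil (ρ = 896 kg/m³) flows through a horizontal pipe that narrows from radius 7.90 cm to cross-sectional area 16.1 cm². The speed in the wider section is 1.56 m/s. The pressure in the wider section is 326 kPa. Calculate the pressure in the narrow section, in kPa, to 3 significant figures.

P₂ ≈ 165 kPa

By continuity, v₂ = v₁·A₁/A₂ = 1.56·(196/16.1) = 19.0 m/s.
Bernoulli (h₁ = h₂): P₁ − P₂ = ½ρ(v₂² − v₁²).
P₂ = P₁ − ½ρ(v₂² − v₁²) = 326000 − ½·896·(19.0² − 1.56²) = 326000 − 161000 = 165000 Pa.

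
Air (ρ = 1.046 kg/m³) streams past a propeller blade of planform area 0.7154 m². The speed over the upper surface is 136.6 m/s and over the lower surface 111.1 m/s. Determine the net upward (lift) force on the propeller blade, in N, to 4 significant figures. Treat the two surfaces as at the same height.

F = 2363 N

With equal heights on the two surfaces, Bernoulli gives P_lower − P_upper = ½ρ(v_upper² − v_lower²).
ΔP = ½·1.046·(136.6² − 111.1²) = 3303 Pa.
Lift = ΔP · A = 3303 × 0.7154 = 2363 N.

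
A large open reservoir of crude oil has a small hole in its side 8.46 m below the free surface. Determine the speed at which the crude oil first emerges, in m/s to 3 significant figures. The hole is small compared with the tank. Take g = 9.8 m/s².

Torricelli's result v = √(2gh) gives v = √(2·9.8·8.46) = 12.9 m/s.

12.9 m/s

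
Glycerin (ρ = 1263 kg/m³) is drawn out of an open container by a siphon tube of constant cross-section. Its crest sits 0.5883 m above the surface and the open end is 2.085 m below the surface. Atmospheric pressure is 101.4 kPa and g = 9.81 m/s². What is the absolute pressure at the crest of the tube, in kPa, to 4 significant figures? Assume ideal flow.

P_top ≈ 68.28 kPa

The outlet speed comes from Torricelli: v = √(2g·2.085) = 6.396 m/s.
The bore is uniform, so the speed at the crest is the same v. Bernoulli surface→crest: P_atm = P_top + ½ρv² + ρg·h_top.
P_top = 101400 − ½·1263·6.396² − 1263·9.81·0.5883 = 68280 Pa.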